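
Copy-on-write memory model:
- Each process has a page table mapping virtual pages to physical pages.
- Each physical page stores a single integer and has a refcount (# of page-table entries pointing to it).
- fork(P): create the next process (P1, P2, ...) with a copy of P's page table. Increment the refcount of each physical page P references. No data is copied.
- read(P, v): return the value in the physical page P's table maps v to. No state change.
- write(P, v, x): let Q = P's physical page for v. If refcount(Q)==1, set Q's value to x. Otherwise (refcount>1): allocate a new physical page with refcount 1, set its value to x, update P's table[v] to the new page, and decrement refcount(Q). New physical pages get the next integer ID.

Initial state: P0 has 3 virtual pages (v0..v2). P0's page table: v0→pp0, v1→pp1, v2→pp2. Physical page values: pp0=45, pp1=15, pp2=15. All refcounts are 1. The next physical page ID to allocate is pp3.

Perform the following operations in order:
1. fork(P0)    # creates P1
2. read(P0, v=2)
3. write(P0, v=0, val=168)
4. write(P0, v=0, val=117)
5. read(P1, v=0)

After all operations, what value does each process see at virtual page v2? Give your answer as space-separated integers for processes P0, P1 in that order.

Op 1: fork(P0) -> P1. 3 ppages; refcounts: pp0:2 pp1:2 pp2:2
Op 2: read(P0, v2) -> 15. No state change.
Op 3: write(P0, v0, 168). refcount(pp0)=2>1 -> COPY to pp3. 4 ppages; refcounts: pp0:1 pp1:2 pp2:2 pp3:1
Op 4: write(P0, v0, 117). refcount(pp3)=1 -> write in place. 4 ppages; refcounts: pp0:1 pp1:2 pp2:2 pp3:1
Op 5: read(P1, v0) -> 45. No state change.
P0: v2 -> pp2 = 15
P1: v2 -> pp2 = 15

Answer: 15 15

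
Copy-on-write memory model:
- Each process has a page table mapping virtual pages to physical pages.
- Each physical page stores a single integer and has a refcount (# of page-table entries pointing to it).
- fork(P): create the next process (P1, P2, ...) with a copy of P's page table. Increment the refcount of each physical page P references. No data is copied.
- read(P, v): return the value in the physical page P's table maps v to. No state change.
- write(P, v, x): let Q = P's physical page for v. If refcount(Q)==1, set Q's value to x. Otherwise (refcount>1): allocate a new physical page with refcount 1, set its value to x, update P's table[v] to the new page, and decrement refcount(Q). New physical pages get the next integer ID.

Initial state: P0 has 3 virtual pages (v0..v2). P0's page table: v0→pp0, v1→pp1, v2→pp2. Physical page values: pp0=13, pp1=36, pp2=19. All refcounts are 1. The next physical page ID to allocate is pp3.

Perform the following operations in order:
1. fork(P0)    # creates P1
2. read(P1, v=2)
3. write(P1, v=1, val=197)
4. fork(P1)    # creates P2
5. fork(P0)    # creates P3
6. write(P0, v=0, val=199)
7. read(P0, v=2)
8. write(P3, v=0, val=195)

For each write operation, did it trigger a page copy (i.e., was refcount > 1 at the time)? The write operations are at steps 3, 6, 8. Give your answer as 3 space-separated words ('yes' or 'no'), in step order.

Op 1: fork(P0) -> P1. 3 ppages; refcounts: pp0:2 pp1:2 pp2:2
Op 2: read(P1, v2) -> 19. No state change.
Op 3: write(P1, v1, 197). refcount(pp1)=2>1 -> COPY to pp3. 4 ppages; refcounts: pp0:2 pp1:1 pp2:2 pp3:1
Op 4: fork(P1) -> P2. 4 ppages; refcounts: pp0:3 pp1:1 pp2:3 pp3:2
Op 5: fork(P0) -> P3. 4 ppages; refcounts: pp0:4 pp1:2 pp2:4 pp3:2
Op 6: write(P0, v0, 199). refcount(pp0)=4>1 -> COPY to pp4. 5 ppages; refcounts: pp0:3 pp1:2 pp2:4 pp3:2 pp4:1
Op 7: read(P0, v2) -> 19. No state change.
Op 8: write(P3, v0, 195). refcount(pp0)=3>1 -> COPY to pp5. 6 ppages; refcounts: pp0:2 pp1:2 pp2:4 pp3:2 pp4:1 pp5:1

yes yes yes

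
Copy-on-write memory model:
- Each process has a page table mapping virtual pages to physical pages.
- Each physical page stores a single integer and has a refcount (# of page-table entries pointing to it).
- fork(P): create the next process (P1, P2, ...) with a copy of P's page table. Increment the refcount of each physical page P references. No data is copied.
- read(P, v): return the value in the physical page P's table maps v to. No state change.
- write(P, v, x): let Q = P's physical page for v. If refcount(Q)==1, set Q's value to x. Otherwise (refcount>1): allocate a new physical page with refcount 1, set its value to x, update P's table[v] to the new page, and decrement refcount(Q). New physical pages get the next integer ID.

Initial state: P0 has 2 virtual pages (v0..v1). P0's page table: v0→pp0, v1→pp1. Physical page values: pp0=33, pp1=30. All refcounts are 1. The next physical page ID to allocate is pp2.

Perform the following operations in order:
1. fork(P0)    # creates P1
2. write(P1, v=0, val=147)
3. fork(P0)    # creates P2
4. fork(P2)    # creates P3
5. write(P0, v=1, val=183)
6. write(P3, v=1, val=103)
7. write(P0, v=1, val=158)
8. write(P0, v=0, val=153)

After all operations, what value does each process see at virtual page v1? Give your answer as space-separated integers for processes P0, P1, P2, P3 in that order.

Answer: 158 30 30 103

Derivation:
Op 1: fork(P0) -> P1. 2 ppages; refcounts: pp0:2 pp1:2
Op 2: write(P1, v0, 147). refcount(pp0)=2>1 -> COPY to pp2. 3 ppages; refcounts: pp0:1 pp1:2 pp2:1
Op 3: fork(P0) -> P2. 3 ppages; refcounts: pp0:2 pp1:3 pp2:1
Op 4: fork(P2) -> P3. 3 ppages; refcounts: pp0:3 pp1:4 pp2:1
Op 5: write(P0, v1, 183). refcount(pp1)=4>1 -> COPY to pp3. 4 ppages; refcounts: pp0:3 pp1:3 pp2:1 pp3:1
Op 6: write(P3, v1, 103). refcount(pp1)=3>1 -> COPY to pp4. 5 ppages; refcounts: pp0:3 pp1:2 pp2:1 pp3:1 pp4:1
Op 7: write(P0, v1, 158). refcount(pp3)=1 -> write in place. 5 ppages; refcounts: pp0:3 pp1:2 pp2:1 pp3:1 pp4:1
Op 8: write(P0, v0, 153). refcount(pp0)=3>1 -> COPY to pp5. 6 ppages; refcounts: pp0:2 pp1:2 pp2:1 pp3:1 pp4:1 pp5:1
P0: v1 -> pp3 = 158
P1: v1 -> pp1 = 30
P2: v1 -> pp1 = 30
P3: v1 -> pp4 = 103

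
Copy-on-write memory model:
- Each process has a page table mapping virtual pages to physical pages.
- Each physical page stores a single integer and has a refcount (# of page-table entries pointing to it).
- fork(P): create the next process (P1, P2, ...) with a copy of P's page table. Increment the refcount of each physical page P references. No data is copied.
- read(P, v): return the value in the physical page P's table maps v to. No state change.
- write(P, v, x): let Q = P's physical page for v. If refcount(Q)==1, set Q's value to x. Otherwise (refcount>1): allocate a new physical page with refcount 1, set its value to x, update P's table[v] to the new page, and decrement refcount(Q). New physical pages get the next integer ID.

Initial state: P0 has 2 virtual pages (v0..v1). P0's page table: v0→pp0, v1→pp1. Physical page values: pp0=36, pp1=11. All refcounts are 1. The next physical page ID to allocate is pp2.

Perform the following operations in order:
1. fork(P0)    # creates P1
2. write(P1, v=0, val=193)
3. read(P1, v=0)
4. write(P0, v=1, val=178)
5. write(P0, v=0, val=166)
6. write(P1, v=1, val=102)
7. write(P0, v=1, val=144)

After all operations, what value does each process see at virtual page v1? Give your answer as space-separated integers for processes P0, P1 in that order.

Op 1: fork(P0) -> P1. 2 ppages; refcounts: pp0:2 pp1:2
Op 2: write(P1, v0, 193). refcount(pp0)=2>1 -> COPY to pp2. 3 ppages; refcounts: pp0:1 pp1:2 pp2:1
Op 3: read(P1, v0) -> 193. No state change.
Op 4: write(P0, v1, 178). refcount(pp1)=2>1 -> COPY to pp3. 4 ppages; refcounts: pp0:1 pp1:1 pp2:1 pp3:1
Op 5: write(P0, v0, 166). refcount(pp0)=1 -> write in place. 4 ppages; refcounts: pp0:1 pp1:1 pp2:1 pp3:1
Op 6: write(P1, v1, 102). refcount(pp1)=1 -> write in place. 4 ppages; refcounts: pp0:1 pp1:1 pp2:1 pp3:1
Op 7: write(P0, v1, 144). refcount(pp3)=1 -> write in place. 4 ppages; refcounts: pp0:1 pp1:1 pp2:1 pp3:1
P0: v1 -> pp3 = 144
P1: v1 -> pp1 = 102

Answer: 144 102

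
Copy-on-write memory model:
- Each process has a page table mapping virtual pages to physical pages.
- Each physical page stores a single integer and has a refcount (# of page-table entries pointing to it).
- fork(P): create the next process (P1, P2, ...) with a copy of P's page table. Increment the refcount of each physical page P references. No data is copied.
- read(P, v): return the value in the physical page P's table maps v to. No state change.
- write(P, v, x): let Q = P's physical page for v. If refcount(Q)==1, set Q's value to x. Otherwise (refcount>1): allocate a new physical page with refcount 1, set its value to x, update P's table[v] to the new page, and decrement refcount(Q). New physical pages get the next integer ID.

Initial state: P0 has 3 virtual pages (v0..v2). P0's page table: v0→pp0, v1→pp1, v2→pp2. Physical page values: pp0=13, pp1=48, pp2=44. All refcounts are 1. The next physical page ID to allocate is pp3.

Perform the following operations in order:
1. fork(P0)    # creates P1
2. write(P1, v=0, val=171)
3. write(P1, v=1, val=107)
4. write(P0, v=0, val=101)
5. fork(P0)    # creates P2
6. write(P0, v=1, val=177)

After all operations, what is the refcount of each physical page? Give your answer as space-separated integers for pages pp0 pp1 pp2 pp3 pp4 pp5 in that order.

Answer: 2 1 3 1 1 1

Derivation:
Op 1: fork(P0) -> P1. 3 ppages; refcounts: pp0:2 pp1:2 pp2:2
Op 2: write(P1, v0, 171). refcount(pp0)=2>1 -> COPY to pp3. 4 ppages; refcounts: pp0:1 pp1:2 pp2:2 pp3:1
Op 3: write(P1, v1, 107). refcount(pp1)=2>1 -> COPY to pp4. 5 ppages; refcounts: pp0:1 pp1:1 pp2:2 pp3:1 pp4:1
Op 4: write(P0, v0, 101). refcount(pp0)=1 -> write in place. 5 ppages; refcounts: pp0:1 pp1:1 pp2:2 pp3:1 pp4:1
Op 5: fork(P0) -> P2. 5 ppages; refcounts: pp0:2 pp1:2 pp2:3 pp3:1 pp4:1
Op 6: write(P0, v1, 177). refcount(pp1)=2>1 -> COPY to pp5. 6 ppages; refcounts: pp0:2 pp1:1 pp2:3 pp3:1 pp4:1 pp5:1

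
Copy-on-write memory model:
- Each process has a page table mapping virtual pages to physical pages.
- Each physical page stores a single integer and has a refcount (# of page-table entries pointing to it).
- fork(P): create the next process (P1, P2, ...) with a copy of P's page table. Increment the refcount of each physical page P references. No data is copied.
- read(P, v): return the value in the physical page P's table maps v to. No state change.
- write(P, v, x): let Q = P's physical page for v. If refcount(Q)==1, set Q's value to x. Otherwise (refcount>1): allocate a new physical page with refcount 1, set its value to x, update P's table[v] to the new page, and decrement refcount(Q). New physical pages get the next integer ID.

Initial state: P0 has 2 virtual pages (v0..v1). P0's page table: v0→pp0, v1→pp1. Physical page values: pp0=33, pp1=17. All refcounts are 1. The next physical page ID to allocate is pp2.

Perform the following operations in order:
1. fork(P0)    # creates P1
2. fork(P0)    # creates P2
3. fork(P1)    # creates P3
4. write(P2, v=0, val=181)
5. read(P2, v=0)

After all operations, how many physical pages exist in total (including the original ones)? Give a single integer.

Op 1: fork(P0) -> P1. 2 ppages; refcounts: pp0:2 pp1:2
Op 2: fork(P0) -> P2. 2 ppages; refcounts: pp0:3 pp1:3
Op 3: fork(P1) -> P3. 2 ppages; refcounts: pp0:4 pp1:4
Op 4: write(P2, v0, 181). refcount(pp0)=4>1 -> COPY to pp2. 3 ppages; refcounts: pp0:3 pp1:4 pp2:1
Op 5: read(P2, v0) -> 181. No state change.

Answer: 3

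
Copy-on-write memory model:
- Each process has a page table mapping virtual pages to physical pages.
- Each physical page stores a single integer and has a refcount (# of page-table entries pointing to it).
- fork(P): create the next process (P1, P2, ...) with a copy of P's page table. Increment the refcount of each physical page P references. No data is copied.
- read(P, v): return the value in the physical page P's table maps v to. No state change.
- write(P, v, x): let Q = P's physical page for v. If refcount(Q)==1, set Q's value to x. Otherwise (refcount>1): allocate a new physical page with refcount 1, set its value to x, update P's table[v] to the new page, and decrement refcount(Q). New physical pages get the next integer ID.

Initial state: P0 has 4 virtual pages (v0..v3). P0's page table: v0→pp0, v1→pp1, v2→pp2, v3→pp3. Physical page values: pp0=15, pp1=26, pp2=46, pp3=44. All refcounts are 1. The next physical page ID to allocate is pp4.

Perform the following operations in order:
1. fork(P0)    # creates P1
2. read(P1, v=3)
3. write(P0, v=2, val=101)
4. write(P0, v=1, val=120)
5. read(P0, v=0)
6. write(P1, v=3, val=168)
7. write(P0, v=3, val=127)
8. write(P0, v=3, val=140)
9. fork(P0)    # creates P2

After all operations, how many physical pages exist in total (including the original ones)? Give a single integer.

Op 1: fork(P0) -> P1. 4 ppages; refcounts: pp0:2 pp1:2 pp2:2 pp3:2
Op 2: read(P1, v3) -> 44. No state change.
Op 3: write(P0, v2, 101). refcount(pp2)=2>1 -> COPY to pp4. 5 ppages; refcounts: pp0:2 pp1:2 pp2:1 pp3:2 pp4:1
Op 4: write(P0, v1, 120). refcount(pp1)=2>1 -> COPY to pp5. 6 ppages; refcounts: pp0:2 pp1:1 pp2:1 pp3:2 pp4:1 pp5:1
Op 5: read(P0, v0) -> 15. No state change.
Op 6: write(P1, v3, 168). refcount(pp3)=2>1 -> COPY to pp6. 7 ppages; refcounts: pp0:2 pp1:1 pp2:1 pp3:1 pp4:1 pp5:1 pp6:1
Op 7: write(P0, v3, 127). refcount(pp3)=1 -> write in place. 7 ppages; refcounts: pp0:2 pp1:1 pp2:1 pp3:1 pp4:1 pp5:1 pp6:1
Op 8: write(P0, v3, 140). refcount(pp3)=1 -> write in place. 7 ppages; refcounts: pp0:2 pp1:1 pp2:1 pp3:1 pp4:1 pp5:1 pp6:1
Op 9: fork(P0) -> P2. 7 ppages; refcounts: pp0:3 pp1:1 pp2:1 pp3:2 pp4:2 pp5:2 pp6:1

Answer: 7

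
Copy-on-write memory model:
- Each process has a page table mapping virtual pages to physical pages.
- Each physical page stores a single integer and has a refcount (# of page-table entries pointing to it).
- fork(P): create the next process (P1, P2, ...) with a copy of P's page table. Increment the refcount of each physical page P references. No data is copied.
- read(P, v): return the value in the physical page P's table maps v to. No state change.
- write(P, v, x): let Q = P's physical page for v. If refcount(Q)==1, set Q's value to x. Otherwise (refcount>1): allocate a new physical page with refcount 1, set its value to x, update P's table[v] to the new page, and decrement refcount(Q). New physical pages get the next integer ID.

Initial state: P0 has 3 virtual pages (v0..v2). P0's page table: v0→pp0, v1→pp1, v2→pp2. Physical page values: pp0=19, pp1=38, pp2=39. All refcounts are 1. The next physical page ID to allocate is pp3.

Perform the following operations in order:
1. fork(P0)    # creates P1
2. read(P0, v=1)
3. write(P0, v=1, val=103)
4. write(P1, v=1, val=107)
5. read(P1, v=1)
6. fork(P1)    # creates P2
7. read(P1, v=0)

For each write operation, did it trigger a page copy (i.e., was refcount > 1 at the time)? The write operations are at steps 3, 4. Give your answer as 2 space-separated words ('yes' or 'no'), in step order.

Op 1: fork(P0) -> P1. 3 ppages; refcounts: pp0:2 pp1:2 pp2:2
Op 2: read(P0, v1) -> 38. No state change.
Op 3: write(P0, v1, 103). refcount(pp1)=2>1 -> COPY to pp3. 4 ppages; refcounts: pp0:2 pp1:1 pp2:2 pp3:1
Op 4: write(P1, v1, 107). refcount(pp1)=1 -> write in place. 4 ppages; refcounts: pp0:2 pp1:1 pp2:2 pp3:1
Op 5: read(P1, v1) -> 107. No state change.
Op 6: fork(P1) -> P2. 4 ppages; refcounts: pp0:3 pp1:2 pp2:3 pp3:1
Op 7: read(P1, v0) -> 19. No state change.

yes no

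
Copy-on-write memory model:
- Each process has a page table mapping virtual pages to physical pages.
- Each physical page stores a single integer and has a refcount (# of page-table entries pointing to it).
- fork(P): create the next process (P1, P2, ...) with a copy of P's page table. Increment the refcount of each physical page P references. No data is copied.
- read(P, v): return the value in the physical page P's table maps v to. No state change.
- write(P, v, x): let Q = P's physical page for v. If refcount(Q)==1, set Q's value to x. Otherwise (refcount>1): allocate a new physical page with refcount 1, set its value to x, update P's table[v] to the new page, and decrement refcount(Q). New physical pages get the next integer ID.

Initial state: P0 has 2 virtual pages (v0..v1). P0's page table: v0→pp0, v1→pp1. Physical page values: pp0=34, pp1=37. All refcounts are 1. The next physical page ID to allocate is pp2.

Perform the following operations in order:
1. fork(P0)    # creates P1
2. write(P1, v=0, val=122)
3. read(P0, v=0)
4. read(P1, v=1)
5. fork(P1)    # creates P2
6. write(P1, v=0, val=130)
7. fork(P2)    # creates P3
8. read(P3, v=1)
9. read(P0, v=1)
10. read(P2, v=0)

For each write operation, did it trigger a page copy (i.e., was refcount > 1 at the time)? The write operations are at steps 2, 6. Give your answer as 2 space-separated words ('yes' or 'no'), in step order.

Op 1: fork(P0) -> P1. 2 ppages; refcounts: pp0:2 pp1:2
Op 2: write(P1, v0, 122). refcount(pp0)=2>1 -> COPY to pp2. 3 ppages; refcounts: pp0:1 pp1:2 pp2:1
Op 3: read(P0, v0) -> 34. No state change.
Op 4: read(P1, v1) -> 37. No state change.
Op 5: fork(P1) -> P2. 3 ppages; refcounts: pp0:1 pp1:3 pp2:2
Op 6: write(P1, v0, 130). refcount(pp2)=2>1 -> COPY to pp3. 4 ppages; refcounts: pp0:1 pp1:3 pp2:1 pp3:1
Op 7: fork(P2) -> P3. 4 ppages; refcounts: pp0:1 pp1:4 pp2:2 pp3:1
Op 8: read(P3, v1) -> 37. No state change.
Op 9: read(P0, v1) -> 37. No state change.
Op 10: read(P2, v0) -> 122. No state change.

yes yes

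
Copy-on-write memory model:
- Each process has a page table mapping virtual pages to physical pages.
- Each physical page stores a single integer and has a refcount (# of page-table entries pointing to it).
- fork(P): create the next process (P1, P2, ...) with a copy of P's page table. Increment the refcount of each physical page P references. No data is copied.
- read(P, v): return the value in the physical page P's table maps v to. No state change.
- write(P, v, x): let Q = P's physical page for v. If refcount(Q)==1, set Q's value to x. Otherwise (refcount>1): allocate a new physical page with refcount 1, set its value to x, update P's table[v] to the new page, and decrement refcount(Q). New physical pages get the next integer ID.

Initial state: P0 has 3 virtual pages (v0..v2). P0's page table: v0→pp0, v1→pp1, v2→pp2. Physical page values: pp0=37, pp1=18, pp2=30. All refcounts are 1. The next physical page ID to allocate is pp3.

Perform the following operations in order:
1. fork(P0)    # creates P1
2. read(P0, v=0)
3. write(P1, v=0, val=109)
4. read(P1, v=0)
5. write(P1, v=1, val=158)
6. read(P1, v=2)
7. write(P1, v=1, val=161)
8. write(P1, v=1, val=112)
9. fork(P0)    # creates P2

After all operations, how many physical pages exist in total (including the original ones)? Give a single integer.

Answer: 5

Derivation:
Op 1: fork(P0) -> P1. 3 ppages; refcounts: pp0:2 pp1:2 pp2:2
Op 2: read(P0, v0) -> 37. No state change.
Op 3: write(P1, v0, 109). refcount(pp0)=2>1 -> COPY to pp3. 4 ppages; refcounts: pp0:1 pp1:2 pp2:2 pp3:1
Op 4: read(P1, v0) -> 109. No state change.
Op 5: write(P1, v1, 158). refcount(pp1)=2>1 -> COPY to pp4. 5 ppages; refcounts: pp0:1 pp1:1 pp2:2 pp3:1 pp4:1
Op 6: read(P1, v2) -> 30. No state change.
Op 7: write(P1, v1, 161). refcount(pp4)=1 -> write in place. 5 ppages; refcounts: pp0:1 pp1:1 pp2:2 pp3:1 pp4:1
Op 8: write(P1, v1, 112). refcount(pp4)=1 -> write in place. 5 ppages; refcounts: pp0:1 pp1:1 pp2:2 pp3:1 pp4:1
Op 9: fork(P0) -> P2. 5 ppages; refcounts: pp0:2 pp1:2 pp2:3 pp3:1 pp4:1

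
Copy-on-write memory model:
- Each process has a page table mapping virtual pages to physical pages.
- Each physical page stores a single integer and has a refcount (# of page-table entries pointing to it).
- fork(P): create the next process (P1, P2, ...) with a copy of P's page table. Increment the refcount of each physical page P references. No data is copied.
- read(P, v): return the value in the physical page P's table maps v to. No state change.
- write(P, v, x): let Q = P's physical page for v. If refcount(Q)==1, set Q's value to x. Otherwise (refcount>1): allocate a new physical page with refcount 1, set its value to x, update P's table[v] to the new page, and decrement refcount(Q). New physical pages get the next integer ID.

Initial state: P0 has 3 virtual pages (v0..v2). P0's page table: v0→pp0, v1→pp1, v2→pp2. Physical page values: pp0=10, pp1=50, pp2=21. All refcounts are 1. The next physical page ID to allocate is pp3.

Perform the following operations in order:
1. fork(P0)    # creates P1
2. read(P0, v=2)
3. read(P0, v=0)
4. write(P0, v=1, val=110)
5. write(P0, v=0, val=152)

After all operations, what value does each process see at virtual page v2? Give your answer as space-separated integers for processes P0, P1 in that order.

Answer: 21 21

Derivation:
Op 1: fork(P0) -> P1. 3 ppages; refcounts: pp0:2 pp1:2 pp2:2
Op 2: read(P0, v2) -> 21. No state change.
Op 3: read(P0, v0) -> 10. No state change.
Op 4: write(P0, v1, 110). refcount(pp1)=2>1 -> COPY to pp3. 4 ppages; refcounts: pp0:2 pp1:1 pp2:2 pp3:1
Op 5: write(P0, v0, 152). refcount(pp0)=2>1 -> COPY to pp4. 5 ppages; refcounts: pp0:1 pp1:1 pp2:2 pp3:1 pp4:1
P0: v2 -> pp2 = 21
P1: v2 -> pp2 = 21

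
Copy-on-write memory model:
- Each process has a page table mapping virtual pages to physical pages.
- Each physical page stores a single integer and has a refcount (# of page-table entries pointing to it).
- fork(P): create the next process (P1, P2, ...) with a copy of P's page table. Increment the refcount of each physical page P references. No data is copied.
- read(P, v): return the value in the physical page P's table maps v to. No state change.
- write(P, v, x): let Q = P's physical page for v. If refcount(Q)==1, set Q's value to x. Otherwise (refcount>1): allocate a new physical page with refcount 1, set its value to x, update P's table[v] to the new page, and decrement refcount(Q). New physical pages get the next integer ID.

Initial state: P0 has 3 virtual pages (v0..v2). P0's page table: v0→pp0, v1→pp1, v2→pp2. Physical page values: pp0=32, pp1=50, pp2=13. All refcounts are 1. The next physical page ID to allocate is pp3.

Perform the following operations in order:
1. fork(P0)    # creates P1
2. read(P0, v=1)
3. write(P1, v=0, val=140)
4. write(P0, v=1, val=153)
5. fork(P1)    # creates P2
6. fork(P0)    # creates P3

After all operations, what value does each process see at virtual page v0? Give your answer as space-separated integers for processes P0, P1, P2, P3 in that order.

Op 1: fork(P0) -> P1. 3 ppages; refcounts: pp0:2 pp1:2 pp2:2
Op 2: read(P0, v1) -> 50. No state change.
Op 3: write(P1, v0, 140). refcount(pp0)=2>1 -> COPY to pp3. 4 ppages; refcounts: pp0:1 pp1:2 pp2:2 pp3:1
Op 4: write(P0, v1, 153). refcount(pp1)=2>1 -> COPY to pp4. 5 ppages; refcounts: pp0:1 pp1:1 pp2:2 pp3:1 pp4:1
Op 5: fork(P1) -> P2. 5 ppages; refcounts: pp0:1 pp1:2 pp2:3 pp3:2 pp4:1
Op 6: fork(P0) -> P3. 5 ppages; refcounts: pp0:2 pp1:2 pp2:4 pp3:2 pp4:2
P0: v0 -> pp0 = 32
P1: v0 -> pp3 = 140
P2: v0 -> pp3 = 140
P3: v0 -> pp0 = 32

Answer: 32 140 140 32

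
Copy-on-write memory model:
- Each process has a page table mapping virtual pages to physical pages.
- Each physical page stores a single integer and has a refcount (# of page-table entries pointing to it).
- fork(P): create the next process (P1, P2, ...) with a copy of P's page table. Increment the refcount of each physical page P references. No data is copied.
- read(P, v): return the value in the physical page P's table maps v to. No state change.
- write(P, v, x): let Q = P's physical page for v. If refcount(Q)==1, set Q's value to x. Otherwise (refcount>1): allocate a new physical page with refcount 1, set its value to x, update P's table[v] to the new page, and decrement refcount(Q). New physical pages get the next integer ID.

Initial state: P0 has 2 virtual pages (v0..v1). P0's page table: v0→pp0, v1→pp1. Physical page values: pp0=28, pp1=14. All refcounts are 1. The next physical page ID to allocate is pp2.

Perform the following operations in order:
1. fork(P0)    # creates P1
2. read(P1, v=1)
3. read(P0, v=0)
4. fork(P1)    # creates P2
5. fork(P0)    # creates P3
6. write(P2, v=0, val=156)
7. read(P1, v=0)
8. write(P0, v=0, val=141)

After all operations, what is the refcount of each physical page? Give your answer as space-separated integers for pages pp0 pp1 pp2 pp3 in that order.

Answer: 2 4 1 1

Derivation:
Op 1: fork(P0) -> P1. 2 ppages; refcounts: pp0:2 pp1:2
Op 2: read(P1, v1) -> 14. No state change.
Op 3: read(P0, v0) -> 28. No state change.
Op 4: fork(P1) -> P2. 2 ppages; refcounts: pp0:3 pp1:3
Op 5: fork(P0) -> P3. 2 ppages; refcounts: pp0:4 pp1:4
Op 6: write(P2, v0, 156). refcount(pp0)=4>1 -> COPY to pp2. 3 ppages; refcounts: pp0:3 pp1:4 pp2:1
Op 7: read(P1, v0) -> 28. No state change.
Op 8: write(P0, v0, 141). refcount(pp0)=3>1 -> COPY to pp3. 4 ppages; refcounts: pp0:2 pp1:4 pp2:1 pp3:1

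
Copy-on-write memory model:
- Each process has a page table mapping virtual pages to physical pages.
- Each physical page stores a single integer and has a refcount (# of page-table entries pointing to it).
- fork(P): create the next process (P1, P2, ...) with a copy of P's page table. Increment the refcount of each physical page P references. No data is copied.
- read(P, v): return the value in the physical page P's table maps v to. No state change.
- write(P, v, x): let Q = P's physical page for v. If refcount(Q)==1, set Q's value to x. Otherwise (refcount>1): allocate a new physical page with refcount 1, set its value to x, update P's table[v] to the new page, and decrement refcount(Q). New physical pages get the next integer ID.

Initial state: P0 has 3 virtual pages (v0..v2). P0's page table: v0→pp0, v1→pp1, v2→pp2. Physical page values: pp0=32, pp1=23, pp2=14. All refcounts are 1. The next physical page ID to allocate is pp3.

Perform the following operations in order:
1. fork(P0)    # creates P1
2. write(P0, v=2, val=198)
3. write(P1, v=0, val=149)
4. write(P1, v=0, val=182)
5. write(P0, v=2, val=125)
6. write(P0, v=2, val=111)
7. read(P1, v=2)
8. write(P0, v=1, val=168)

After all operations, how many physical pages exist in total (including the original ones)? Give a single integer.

Op 1: fork(P0) -> P1. 3 ppages; refcounts: pp0:2 pp1:2 pp2:2
Op 2: write(P0, v2, 198). refcount(pp2)=2>1 -> COPY to pp3. 4 ppages; refcounts: pp0:2 pp1:2 pp2:1 pp3:1
Op 3: write(P1, v0, 149). refcount(pp0)=2>1 -> COPY to pp4. 5 ppages; refcounts: pp0:1 pp1:2 pp2:1 pp3:1 pp4:1
Op 4: write(P1, v0, 182). refcount(pp4)=1 -> write in place. 5 ppages; refcounts: pp0:1 pp1:2 pp2:1 pp3:1 pp4:1
Op 5: write(P0, v2, 125). refcount(pp3)=1 -> write in place. 5 ppages; refcounts: pp0:1 pp1:2 pp2:1 pp3:1 pp4:1
Op 6: write(P0, v2, 111). refcount(pp3)=1 -> write in place. 5 ppages; refcounts: pp0:1 pp1:2 pp2:1 pp3:1 pp4:1
Op 7: read(P1, v2) -> 14. No state change.
Op 8: write(P0, v1, 168). refcount(pp1)=2>1 -> COPY to pp5. 6 ppages; refcounts: pp0:1 pp1:1 pp2:1 pp3:1 pp4:1 pp5:1

Answer: 6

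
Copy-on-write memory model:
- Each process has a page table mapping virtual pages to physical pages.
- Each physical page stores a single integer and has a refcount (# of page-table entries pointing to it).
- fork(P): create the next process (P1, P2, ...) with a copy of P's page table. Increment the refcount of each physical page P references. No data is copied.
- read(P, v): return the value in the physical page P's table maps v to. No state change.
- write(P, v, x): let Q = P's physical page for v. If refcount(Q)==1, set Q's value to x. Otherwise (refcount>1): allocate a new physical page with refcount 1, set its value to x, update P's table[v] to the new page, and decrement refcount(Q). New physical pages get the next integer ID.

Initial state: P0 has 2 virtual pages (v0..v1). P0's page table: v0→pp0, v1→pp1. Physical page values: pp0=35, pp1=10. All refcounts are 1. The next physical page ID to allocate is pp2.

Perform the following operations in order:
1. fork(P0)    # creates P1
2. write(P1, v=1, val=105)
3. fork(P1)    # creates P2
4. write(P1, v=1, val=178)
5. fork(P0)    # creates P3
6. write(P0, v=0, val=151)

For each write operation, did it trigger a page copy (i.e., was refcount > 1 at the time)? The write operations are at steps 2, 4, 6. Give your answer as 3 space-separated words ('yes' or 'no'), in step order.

Op 1: fork(P0) -> P1. 2 ppages; refcounts: pp0:2 pp1:2
Op 2: write(P1, v1, 105). refcount(pp1)=2>1 -> COPY to pp2. 3 ppages; refcounts: pp0:2 pp1:1 pp2:1
Op 3: fork(P1) -> P2. 3 ppages; refcounts: pp0:3 pp1:1 pp2:2
Op 4: write(P1, v1, 178). refcount(pp2)=2>1 -> COPY to pp3. 4 ppages; refcounts: pp0:3 pp1:1 pp2:1 pp3:1
Op 5: fork(P0) -> P3. 4 ppages; refcounts: pp0:4 pp1:2 pp2:1 pp3:1
Op 6: write(P0, v0, 151). refcount(pp0)=4>1 -> COPY to pp4. 5 ppages; refcounts: pp0:3 pp1:2 pp2:1 pp3:1 pp4:1

yes yes yes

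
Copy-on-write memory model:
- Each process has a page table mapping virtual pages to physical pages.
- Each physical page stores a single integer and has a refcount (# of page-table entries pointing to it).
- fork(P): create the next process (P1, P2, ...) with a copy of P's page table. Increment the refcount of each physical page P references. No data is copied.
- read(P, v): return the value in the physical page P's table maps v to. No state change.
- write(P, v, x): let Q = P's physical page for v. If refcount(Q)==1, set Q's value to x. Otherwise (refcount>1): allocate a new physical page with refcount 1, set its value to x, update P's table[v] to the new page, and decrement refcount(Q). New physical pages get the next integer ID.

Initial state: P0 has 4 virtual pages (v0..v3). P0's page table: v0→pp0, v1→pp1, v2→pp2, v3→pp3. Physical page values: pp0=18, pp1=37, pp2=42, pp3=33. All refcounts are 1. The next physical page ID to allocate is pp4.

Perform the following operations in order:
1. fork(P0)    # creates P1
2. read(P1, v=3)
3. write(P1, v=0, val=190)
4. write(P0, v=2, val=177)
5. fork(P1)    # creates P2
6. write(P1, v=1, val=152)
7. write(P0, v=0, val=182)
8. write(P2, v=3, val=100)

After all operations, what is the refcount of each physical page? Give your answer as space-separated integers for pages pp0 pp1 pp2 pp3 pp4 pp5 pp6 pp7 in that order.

Answer: 1 2 2 2 2 1 1 1

Derivation:
Op 1: fork(P0) -> P1. 4 ppages; refcounts: pp0:2 pp1:2 pp2:2 pp3:2
Op 2: read(P1, v3) -> 33. No state change.
Op 3: write(P1, v0, 190). refcount(pp0)=2>1 -> COPY to pp4. 5 ppages; refcounts: pp0:1 pp1:2 pp2:2 pp3:2 pp4:1
Op 4: write(P0, v2, 177). refcount(pp2)=2>1 -> COPY to pp5. 6 ppages; refcounts: pp0:1 pp1:2 pp2:1 pp3:2 pp4:1 pp5:1
Op 5: fork(P1) -> P2. 6 ppages; refcounts: pp0:1 pp1:3 pp2:2 pp3:3 pp4:2 pp5:1
Op 6: write(P1, v1, 152). refcount(pp1)=3>1 -> COPY to pp6. 7 ppages; refcounts: pp0:1 pp1:2 pp2:2 pp3:3 pp4:2 pp5:1 pp6:1
Op 7: write(P0, v0, 182). refcount(pp0)=1 -> write in place. 7 ppages; refcounts: pp0:1 pp1:2 pp2:2 pp3:3 pp4:2 pp5:1 pp6:1
Op 8: write(P2, v3, 100). refcount(pp3)=3>1 -> COPY to pp7. 8 ppages; refcounts: pp0:1 pp1:2 pp2:2 pp3:2 pp4:2 pp5:1 pp6:1 pp7:1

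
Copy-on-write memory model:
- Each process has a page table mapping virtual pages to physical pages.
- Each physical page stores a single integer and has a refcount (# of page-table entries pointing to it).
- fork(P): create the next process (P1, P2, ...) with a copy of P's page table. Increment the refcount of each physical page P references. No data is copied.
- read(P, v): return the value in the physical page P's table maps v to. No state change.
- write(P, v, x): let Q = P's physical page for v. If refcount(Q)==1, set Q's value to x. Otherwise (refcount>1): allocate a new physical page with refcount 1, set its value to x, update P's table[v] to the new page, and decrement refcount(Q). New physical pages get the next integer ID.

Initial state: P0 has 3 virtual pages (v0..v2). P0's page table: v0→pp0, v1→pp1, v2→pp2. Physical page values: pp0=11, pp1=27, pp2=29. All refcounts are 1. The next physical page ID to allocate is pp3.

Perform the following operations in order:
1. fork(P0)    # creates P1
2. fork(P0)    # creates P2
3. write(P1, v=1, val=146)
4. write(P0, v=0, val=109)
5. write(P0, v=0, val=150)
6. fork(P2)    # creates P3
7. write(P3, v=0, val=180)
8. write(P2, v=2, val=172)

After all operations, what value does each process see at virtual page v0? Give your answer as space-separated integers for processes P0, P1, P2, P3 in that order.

Op 1: fork(P0) -> P1. 3 ppages; refcounts: pp0:2 pp1:2 pp2:2
Op 2: fork(P0) -> P2. 3 ppages; refcounts: pp0:3 pp1:3 pp2:3
Op 3: write(P1, v1, 146). refcount(pp1)=3>1 -> COPY to pp3. 4 ppages; refcounts: pp0:3 pp1:2 pp2:3 pp3:1
Op 4: write(P0, v0, 109). refcount(pp0)=3>1 -> COPY to pp4. 5 ppages; refcounts: pp0:2 pp1:2 pp2:3 pp3:1 pp4:1
Op 5: write(P0, v0, 150). refcount(pp4)=1 -> write in place. 5 ppages; refcounts: pp0:2 pp1:2 pp2:3 pp3:1 pp4:1
Op 6: fork(P2) -> P3. 5 ppages; refcounts: pp0:3 pp1:3 pp2:4 pp3:1 pp4:1
Op 7: write(P3, v0, 180). refcount(pp0)=3>1 -> COPY to pp5. 6 ppages; refcounts: pp0:2 pp1:3 pp2:4 pp3:1 pp4:1 pp5:1
Op 8: write(P2, v2, 172). refcount(pp2)=4>1 -> COPY to pp6. 7 ppages; refcounts: pp0:2 pp1:3 pp2:3 pp3:1 pp4:1 pp5:1 pp6:1
P0: v0 -> pp4 = 150
P1: v0 -> pp0 = 11
P2: v0 -> pp0 = 11
P3: v0 -> pp5 = 180

Answer: 150 11 11 180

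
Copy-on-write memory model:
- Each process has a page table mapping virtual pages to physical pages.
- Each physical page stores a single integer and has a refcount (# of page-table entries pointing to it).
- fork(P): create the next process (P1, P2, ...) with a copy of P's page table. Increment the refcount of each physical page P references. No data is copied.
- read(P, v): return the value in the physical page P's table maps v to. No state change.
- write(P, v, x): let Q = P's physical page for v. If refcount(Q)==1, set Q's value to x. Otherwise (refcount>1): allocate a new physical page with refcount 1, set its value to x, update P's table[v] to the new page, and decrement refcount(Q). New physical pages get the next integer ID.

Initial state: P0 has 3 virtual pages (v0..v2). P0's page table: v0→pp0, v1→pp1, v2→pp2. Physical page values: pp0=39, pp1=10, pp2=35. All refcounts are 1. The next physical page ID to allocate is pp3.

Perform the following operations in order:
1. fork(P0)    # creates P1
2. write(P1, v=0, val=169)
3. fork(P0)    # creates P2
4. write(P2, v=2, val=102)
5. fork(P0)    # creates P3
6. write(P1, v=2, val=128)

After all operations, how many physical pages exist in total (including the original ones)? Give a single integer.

Op 1: fork(P0) -> P1. 3 ppages; refcounts: pp0:2 pp1:2 pp2:2
Op 2: write(P1, v0, 169). refcount(pp0)=2>1 -> COPY to pp3. 4 ppages; refcounts: pp0:1 pp1:2 pp2:2 pp3:1
Op 3: fork(P0) -> P2. 4 ppages; refcounts: pp0:2 pp1:3 pp2:3 pp3:1
Op 4: write(P2, v2, 102). refcount(pp2)=3>1 -> COPY to pp4. 5 ppages; refcounts: pp0:2 pp1:3 pp2:2 pp3:1 pp4:1
Op 5: fork(P0) -> P3. 5 ppages; refcounts: pp0:3 pp1:4 pp2:3 pp3:1 pp4:1
Op 6: write(P1, v2, 128). refcount(pp2)=3>1 -> COPY to pp5. 6 ppages; refcounts: pp0:3 pp1:4 pp2:2 pp3:1 pp4:1 pp5:1

Answer: 6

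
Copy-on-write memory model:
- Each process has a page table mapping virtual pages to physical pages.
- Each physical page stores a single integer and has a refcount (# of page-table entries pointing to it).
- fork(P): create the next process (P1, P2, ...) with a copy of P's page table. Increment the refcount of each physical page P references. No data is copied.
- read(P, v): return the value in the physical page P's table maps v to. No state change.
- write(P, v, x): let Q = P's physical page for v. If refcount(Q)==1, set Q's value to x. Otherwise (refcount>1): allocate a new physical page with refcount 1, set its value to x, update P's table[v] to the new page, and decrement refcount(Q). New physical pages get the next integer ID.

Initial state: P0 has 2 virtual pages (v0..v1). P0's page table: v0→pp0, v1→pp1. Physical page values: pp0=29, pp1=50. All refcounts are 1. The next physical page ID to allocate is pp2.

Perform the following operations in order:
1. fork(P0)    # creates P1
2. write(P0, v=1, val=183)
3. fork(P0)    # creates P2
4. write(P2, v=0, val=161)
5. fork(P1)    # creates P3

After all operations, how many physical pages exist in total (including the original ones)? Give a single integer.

Answer: 4

Derivation:
Op 1: fork(P0) -> P1. 2 ppages; refcounts: pp0:2 pp1:2
Op 2: write(P0, v1, 183). refcount(pp1)=2>1 -> COPY to pp2. 3 ppages; refcounts: pp0:2 pp1:1 pp2:1
Op 3: fork(P0) -> P2. 3 ppages; refcounts: pp0:3 pp1:1 pp2:2
Op 4: write(P2, v0, 161). refcount(pp0)=3>1 -> COPY to pp3. 4 ppages; refcounts: pp0:2 pp1:1 pp2:2 pp3:1
Op 5: fork(P1) -> P3. 4 ppages; refcounts: pp0:3 pp1:2 pp2:2 pp3:1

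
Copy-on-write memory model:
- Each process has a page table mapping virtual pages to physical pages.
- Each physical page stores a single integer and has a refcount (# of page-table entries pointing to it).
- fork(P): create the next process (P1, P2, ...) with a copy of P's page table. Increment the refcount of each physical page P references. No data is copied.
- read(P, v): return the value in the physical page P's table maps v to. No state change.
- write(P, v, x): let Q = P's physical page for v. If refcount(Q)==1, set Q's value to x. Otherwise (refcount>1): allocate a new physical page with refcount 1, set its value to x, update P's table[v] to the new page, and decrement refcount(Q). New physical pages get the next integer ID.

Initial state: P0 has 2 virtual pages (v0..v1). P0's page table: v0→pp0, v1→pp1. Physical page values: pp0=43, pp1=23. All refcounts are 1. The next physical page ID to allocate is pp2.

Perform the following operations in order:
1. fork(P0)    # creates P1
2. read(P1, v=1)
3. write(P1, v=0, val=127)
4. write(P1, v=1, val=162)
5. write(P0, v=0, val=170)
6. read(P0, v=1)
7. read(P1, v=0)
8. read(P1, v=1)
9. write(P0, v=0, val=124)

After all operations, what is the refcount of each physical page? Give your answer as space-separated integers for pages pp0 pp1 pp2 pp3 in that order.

Op 1: fork(P0) -> P1. 2 ppages; refcounts: pp0:2 pp1:2
Op 2: read(P1, v1) -> 23. No state change.
Op 3: write(P1, v0, 127). refcount(pp0)=2>1 -> COPY to pp2. 3 ppages; refcounts: pp0:1 pp1:2 pp2:1
Op 4: write(P1, v1, 162). refcount(pp1)=2>1 -> COPY to pp3. 4 ppages; refcounts: pp0:1 pp1:1 pp2:1 pp3:1
Op 5: write(P0, v0, 170). refcount(pp0)=1 -> write in place. 4 ppages; refcounts: pp0:1 pp1:1 pp2:1 pp3:1
Op 6: read(P0, v1) -> 23. No state change.
Op 7: read(P1, v0) -> 127. No state change.
Op 8: read(P1, v1) -> 162. No state change.
Op 9: write(P0, v0, 124). refcount(pp0)=1 -> write in place. 4 ppages; refcounts: pp0:1 pp1:1 pp2:1 pp3:1

Answer: 1 1 1 1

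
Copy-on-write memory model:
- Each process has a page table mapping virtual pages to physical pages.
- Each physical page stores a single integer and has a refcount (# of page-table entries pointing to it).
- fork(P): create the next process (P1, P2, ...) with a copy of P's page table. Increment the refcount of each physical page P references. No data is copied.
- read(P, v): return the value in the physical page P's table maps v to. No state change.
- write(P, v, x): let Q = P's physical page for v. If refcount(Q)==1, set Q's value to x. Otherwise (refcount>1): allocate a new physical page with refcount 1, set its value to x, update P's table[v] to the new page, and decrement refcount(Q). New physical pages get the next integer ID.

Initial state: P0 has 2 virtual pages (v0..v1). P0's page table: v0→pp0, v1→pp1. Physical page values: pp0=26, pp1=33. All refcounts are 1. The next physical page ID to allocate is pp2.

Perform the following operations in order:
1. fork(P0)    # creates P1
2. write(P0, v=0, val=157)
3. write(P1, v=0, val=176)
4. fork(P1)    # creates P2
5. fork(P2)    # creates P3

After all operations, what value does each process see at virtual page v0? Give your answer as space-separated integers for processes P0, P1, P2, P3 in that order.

Answer: 157 176 176 176

Derivation:
Op 1: fork(P0) -> P1. 2 ppages; refcounts: pp0:2 pp1:2
Op 2: write(P0, v0, 157). refcount(pp0)=2>1 -> COPY to pp2. 3 ppages; refcounts: pp0:1 pp1:2 pp2:1
Op 3: write(P1, v0, 176). refcount(pp0)=1 -> write in place. 3 ppages; refcounts: pp0:1 pp1:2 pp2:1
Op 4: fork(P1) -> P2. 3 ppages; refcounts: pp0:2 pp1:3 pp2:1
Op 5: fork(P2) -> P3. 3 ppages; refcounts: pp0:3 pp1:4 pp2:1
P0: v0 -> pp2 = 157
P1: v0 -> pp0 = 176
P2: v0 -> pp0 = 176
P3: v0 -> pp0 = 176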